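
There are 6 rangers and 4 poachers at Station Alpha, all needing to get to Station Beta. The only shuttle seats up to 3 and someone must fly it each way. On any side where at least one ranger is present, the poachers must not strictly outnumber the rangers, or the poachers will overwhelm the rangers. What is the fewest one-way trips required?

Counting alone: each trip to Station Beta takes at most 3 across and each return brings at least 1 back, so after t trips out (and t−1 returns) at most 3t − (t−1) of the 10 are across; that first reaches 10 at t = 5, so at least 9 crossings are needed.
The plan below uses exactly 9 crossings, so it is optimal:
1. 2 poachers → Station Beta.  (Station Alpha: 6R 2P; Station Beta: 0R 2P)
2. 1 poacher ← Station Alpha.  (Station Alpha: 6R 3P; Station Beta: 0R 1P)
3. 3 poachers → Station Beta.  (Station Alpha: 6R 0P; Station Beta: 0R 4P)
4. 1 poacher ← Station Alpha.  (Station Alpha: 6R 1P; Station Beta: 0R 3P)
5. 3 rangers → Station Beta.  (Station Alpha: 3R 1P; Station Beta: 3R 3P)
6. 1 poacher ← Station Alpha.  (Station Alpha: 3R 2P; Station Beta: 3R 2P)
7. 1 ranger and 2 poachers → Station Beta.  (Station Alpha: 2R 0P; Station Beta: 4R 4P)
8. 1 poacher ← Station Alpha.  (Station Alpha: 2R 1P; Station Beta: 4R 3P)
9. 2 rangers and 1 poacher → Station Beta.  (Station Alpha: 0R 0P; Station Beta: 6R 4P)

9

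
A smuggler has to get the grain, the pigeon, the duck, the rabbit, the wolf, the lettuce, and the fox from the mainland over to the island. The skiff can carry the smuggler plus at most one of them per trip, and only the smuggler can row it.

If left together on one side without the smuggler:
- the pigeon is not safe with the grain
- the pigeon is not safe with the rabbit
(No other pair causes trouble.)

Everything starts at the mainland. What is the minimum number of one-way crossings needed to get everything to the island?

Counting alone: the smuggler can take at most 1 across per trip to the island, so moving all 7 needs at least 7 loaded trips out, with a return between consecutive ones — at least 13 crossings.
The safety rule pushes this higher. Following every safe sequence of crossings, the most of the 7 that can be at the island as the skiff arrives there on crossing 13 is 6 — never all 7.
So no plan with fewer than 15 crossings exists, and this one achieves 15:
1. Smuggler goes to the island with the pigeon.
2. Smuggler goes back to the mainland alone.
3. Smuggler goes to the island with the grain.
4. Smuggler goes back to the mainland with the pigeon.
5. Smuggler goes to the island with the rabbit.
6. Smuggler goes back to the mainland alone.
7. Smuggler goes to the island with the duck.
8. Smuggler goes back to the mainland alone.
9. Smuggler goes to the island with the wolf.
10. Smuggler goes back to the mainland alone.
11. Smuggler goes to the island with the lettuce.
12. Smuggler goes back to the mainland alone.
13. Smuggler goes to the island with the fox.
14. Smuggler goes back to the mainland alone.
15. Smuggler goes to the island with the pigeon.

15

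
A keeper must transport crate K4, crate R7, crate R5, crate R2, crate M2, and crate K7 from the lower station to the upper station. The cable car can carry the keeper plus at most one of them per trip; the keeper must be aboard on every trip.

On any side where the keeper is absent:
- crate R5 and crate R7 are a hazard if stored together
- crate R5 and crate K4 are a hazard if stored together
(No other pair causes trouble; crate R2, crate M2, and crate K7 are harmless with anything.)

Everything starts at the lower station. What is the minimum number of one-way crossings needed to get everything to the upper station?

Counting alone: the keeper can take at most 1 across per trip to the upper station, so moving all 6 needs at least 6 loaded trips out, with a return between consecutive ones — at least 11 crossings.
The safety rule pushes this higher. Following every safe sequence of crossings, the most of the 6 that can be at the upper station as the cable car arrives there on crossing 11 is 5 — never all 6.
So no plan with fewer than 13 crossings exists, and this one achieves 13:
1. Keeper goes to the upper station with crate R5.  [the lower station: crate K4, crate K7, crate M2, crate R2, crate R7 | the upper station: crate R5]
2. Keeper goes back to the lower station alone.  [the lower station: crate K4, crate K7, crate M2, crate R2, crate R7 | the upper station: crate R5]
3. Keeper goes to the upper station with crate K4.  [the lower station: crate K7, crate M2, crate R2, crate R7 | the upper station: crate K4, crate R5]
4. Keeper goes back to the lower station with crate R5.  [the lower station: crate K7, crate M2, crate R2, crate R5, crate R7 | the upper station: crate K4]
5. Keeper goes to the upper station with crate R7.  [the lower station: crate K7, crate M2, crate R2, crate R5 | the upper station: crate K4, crate R7]
6. Keeper goes back to the lower station alone.  [the lower station: crate K7, crate M2, crate R2, crate R5 | the upper station: crate K4, crate R7]
7. Keeper goes to the upper station with crate R2.  [the lower station: crate K7, crate M2, crate R5 | the upper station: crate K4, crate R2, crate R7]
8. Keeper goes back to the lower station alone.  [the lower station: crate K7, crate M2, crate R5 | the upper station: crate K4, crate R2, crate R7]
9. Keeper goes to the upper station with crate M2.  [the lower station: crate K7, crate R5 | the upper station: crate K4, crate M2, crate R2, crate R7]
10. Keeper goes back to the lower station alone.  [the lower station: crate K7, crate R5 | the upper station: crate K4, crate M2, crate R2, crate R7]
11. Keeper goes to the upper station with crate K7.  [the lower station: crate R5 | the upper station: crate K4, crate K7, crate M2, crate R2, crate R7]
12. Keeper goes back to the lower station alone.  [the lower station: crate R5 | the upper station: crate K4, crate K7, crate M2, crate R2, crate R7]
13. Keeper goes to the upper station with crate R5.  [the lower station: — | the upper station: crate K4, crate K7, crate M2, crate R2, crate R5, crate R7]

13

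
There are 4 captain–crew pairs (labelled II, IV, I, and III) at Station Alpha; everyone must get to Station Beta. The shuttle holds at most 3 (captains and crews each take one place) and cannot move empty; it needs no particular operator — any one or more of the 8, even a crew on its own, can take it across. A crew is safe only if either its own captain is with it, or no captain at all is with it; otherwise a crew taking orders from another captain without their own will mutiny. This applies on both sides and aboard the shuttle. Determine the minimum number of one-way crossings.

Counting alone: each trip to Station Beta takes at most 3 across and each return brings at least 1 back, so after t trips out (and t−1 returns) at most 3t − (t−1) of the 8 are across; that first reaches 8 at t = 4, so at least 7 crossings are needed.
The safety rule pushes this higher. Following every safe sequence of crossings, the most of the 8 that can be at Station Beta as the shuttle arrives there on crossing 7 is 7 — never all 8.
So no plan with fewer than 9 crossings exists, and this one achieves 9:
1. captain II and crew II cross → Station Beta.
2. captain II crosses ← Station Alpha.
3. captain II, captain IV, and crew IV cross → Station Beta.
4. captain II and crew II cross ← Station Alpha.
5. captain I, captain II, and captain III cross → Station Beta.
6. crew IV crosses ← Station Alpha.
7. crew II and crew IV cross → Station Beta.
8. crew II crosses ← Station Alpha.
9. crew I, crew II, and crew III cross → Station Beta.

9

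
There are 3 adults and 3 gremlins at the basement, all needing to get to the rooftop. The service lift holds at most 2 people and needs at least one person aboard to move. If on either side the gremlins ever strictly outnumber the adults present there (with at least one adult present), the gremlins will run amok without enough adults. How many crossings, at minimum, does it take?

11

Counting alone: each trip to the rooftop takes at most 2 across and each return brings at least 1 back, so after t trips out (and t−1 returns) at most 2t − (t−1) of the 6 are across; that first reaches 6 at t = 5, so at least 9 crossings are needed.
The safety rule pushes this higher. Following every safe sequence of crossings, the most of the 6 that can be at the rooftop as the service lift arrives there on crossing 9 is 5 — never all 6.
So no plan with fewer than 11 crossings exists, and this one achieves 11:
1. 2 gremlins → the rooftop.  (the basement: 3A 1G; the rooftop: 0A 2G)
2. 1 gremlin ← the basement.  (the basement: 3A 2G; the rooftop: 0A 1G)
3. 2 gremlins → the rooftop.  (the basement: 3A 0G; the rooftop: 0A 3G)
4. 1 gremlin ← the basement.  (the basement: 3A 1G; the rooftop: 0A 2G)
5. 2 adults → the rooftop.  (the basement: 1A 1G; the rooftop: 2A 2G)
6. 1 adult and 1 gremlin ← the basement.  (the basement: 2A 2G; the rooftop: 1A 1G)
7. 2 adults → the rooftop.  (the basement: 0A 2G; the rooftop: 3A 1G)
8. 1 gremlin ← the basement.  (the basement: 0A 3G; the rooftop: 3A 0G)
9. 2 gremlins → the rooftop.  (the basement: 0A 1G; the rooftop: 3A 2G)
10. 1 gremlin ← the basement.  (the basement: 0A 2G; the rooftop: 3A 1G)
11. 2 gremlins → the rooftop.  (the basement: 0A 0G; the rooftop: 3A 3G)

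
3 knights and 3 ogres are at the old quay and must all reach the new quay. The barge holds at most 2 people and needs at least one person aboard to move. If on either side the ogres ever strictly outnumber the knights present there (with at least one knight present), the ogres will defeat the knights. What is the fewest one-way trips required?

11

Counting alone: each trip to the new quay takes at most 2 across and each return brings at least 1 back, so after t trips out (and t−1 returns) at most 2t − (t−1) of the 6 are across; that first reaches 6 at t = 5, so at least 9 crossings are needed.
The safety rule pushes this higher. Following every safe sequence of crossings, the most of the 6 that can be at the new quay as the barge arrives there on crossing 9 is 5 — never all 6.
So no plan with fewer than 11 crossings exists, and this one achieves 11:
1. 2 ogres → the new quay.  (the old quay: 3K 1O; the new quay: 0K 2O)
2. 1 ogre ← the old quay.  (the old quay: 3K 2O; the new quay: 0K 1O)
3. 2 ogres → the new quay.  (the old quay: 3K 0O; the new quay: 0K 3O)
4. 1 ogre ← the old quay.  (the old quay: 3K 1O; the new quay: 0K 2O)
5. 2 knights → the new quay.  (the old quay: 1K 1O; the new quay: 2K 2O)
6. 1 knight and 1 ogre ← the old quay.  (the old quay: 2K 2O; the new quay: 1K 1O)
7. 2 knights → the new quay.  (the old quay: 0K 2O; the new quay: 3K 1O)
8. 1 ogre ← the old quay.  (the old quay: 0K 3O; the new quay: 3K 0O)
9. 2 ogres → the new quay.  (the old quay: 0K 1O; the new quay: 3K 2O)
10. 1 ogre ← the old quay.  (the old quay: 0K 2O; the new quay: 3K 1O)
11. 2 ogres → the new quay.  (the old quay: 0K 0O; the new quay: 3K 3O)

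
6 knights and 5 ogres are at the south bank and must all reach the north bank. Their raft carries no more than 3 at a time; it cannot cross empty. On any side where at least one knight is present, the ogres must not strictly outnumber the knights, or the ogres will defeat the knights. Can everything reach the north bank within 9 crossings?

Yes — this plan uses 9 crossings (≤ 9):
1. 3 ogres → the north bank.  (the south bank: 6K 2O; the north bank: 0K 3O)
2. 1 ogre ← the south bank.  (the south bank: 6K 3O; the north bank: 0K 2O)
3. 3 knights → the north bank.  (the south bank: 3K 3O; the north bank: 3K 2O)
4. 1 knight ← the south bank.  (the south bank: 4K 3O; the north bank: 2K 2O)
5. 2 knights and 1 ogre → the north bank.  (the south bank: 2K 2O; the north bank: 4K 3O)
6. 1 knight ← the south bank.  (the south bank: 3K 2O; the north bank: 3K 3O)
7. 2 knights and 1 ogre → the north bank.  (the south bank: 1K 1O; the north bank: 5K 4O)
8. 1 knight ← the south bank.  (the south bank: 2K 1O; the north bank: 4K 4O)
9. 2 knights and 1 ogre → the north bank.  (the south bank: 0K 0O; the north bank: 6K 5O)

Yes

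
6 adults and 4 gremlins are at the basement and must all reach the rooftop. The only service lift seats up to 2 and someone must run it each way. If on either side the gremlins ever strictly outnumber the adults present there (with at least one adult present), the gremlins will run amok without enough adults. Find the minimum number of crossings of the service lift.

17

Counting alone: each trip to the rooftop takes at most 2 across and each return brings at least 1 back, so after t trips out (and t−1 returns) at most 2t − (t−1) of the 10 are across; that first reaches 10 at t = 9, so at least 17 crossings are needed.
The plan below uses exactly 17 crossings, so it is optimal:
1. 2 gremlins → the rooftop.  (the basement: 6A 2G; the rooftop: 0A 2G)
2. 1 gremlin ← the basement.  (the basement: 6A 3G; the rooftop: 0A 1G)
3. 2 gremlins → the rooftop.  (the basement: 6A 1G; the rooftop: 0A 3G)
4. 1 gremlin ← the basement.  (the basement: 6A 2G; the rooftop: 0A 2G)
5. 2 adults → the rooftop.  (the basement: 4A 2G; the rooftop: 2A 2G)
6. 1 gremlin ← the basement.  (the basement: 4A 3G; the rooftop: 2A 1G)
7. 1 adult and 1 gremlin → the rooftop.  (the basement: 3A 2G; the rooftop: 3A 2G)
8. 1 gremlin ← the basement.  (the basement: 3A 3G; the rooftop: 3A 1G)
9. 2 gremlins → the rooftop.  (the basement: 3A 1G; the rooftop: 3A 3G)
10. 1 gremlin ← the basement.  (the basement: 3A 2G; the rooftop: 3A 2G)
11. 1 adult and 1 gremlin → the rooftop.  (the basement: 2A 1G; the rooftop: 4A 3G)
12. 1 gremlin ← the basement.  (the basement: 2A 2G; the rooftop: 4A 2G)
13. 2 gremlins → the rooftop.  (the basement: 2A 0G; the rooftop: 4A 4G)
14. 1 gremlin ← the basement.  (the basement: 2A 1G; the rooftop: 4A 3G)
15. 1 adult and 1 gremlin → the rooftop.  (the basement: 1A 0G; the rooftop: 5A 4G)
16. 1 gremlin ← the basement.  (the basement: 1A 1G; the rooftop: 5A 3G)
17. 1 adult and 1 gremlin → the rooftop.  (the basement: 0A 0G; the rooftop: 6A 4G)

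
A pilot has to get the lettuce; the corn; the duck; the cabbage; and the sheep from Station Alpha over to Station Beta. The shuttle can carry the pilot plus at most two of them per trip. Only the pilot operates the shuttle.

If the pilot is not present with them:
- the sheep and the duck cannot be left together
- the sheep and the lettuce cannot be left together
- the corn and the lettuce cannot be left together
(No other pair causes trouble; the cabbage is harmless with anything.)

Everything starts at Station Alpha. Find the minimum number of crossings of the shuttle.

5

Counting alone: the pilot can take at most 2 across per trip to Station Beta, so moving all 5 needs at least 3 loaded trips out, with a return between consecutive ones — at least 5 crossings.
The plan below uses exactly 5 crossings, so it is optimal:
1. Pilot goes to Station Beta with the duck and the lettuce.  [Station Alpha: the cabbage, the corn, the sheep | Station Beta: the duck, the lettuce]
2. Pilot goes back to Station Alpha alone.  [Station Alpha: the cabbage, the corn, the sheep | Station Beta: the duck, the lettuce]
3. Pilot goes to Station Beta with the cabbage.  [Station Alpha: the corn, the sheep | Station Beta: the cabbage, the duck, the lettuce]
4. Pilot goes back to Station Alpha alone.  [Station Alpha: the corn, the sheep | Station Beta: the cabbage, the duck, the lettuce]
5. Pilot goes to Station Beta with the corn and the sheep.  [Station Alpha: — | Station Beta: the cabbage, the corn, the duck, the lettuce, the sheep]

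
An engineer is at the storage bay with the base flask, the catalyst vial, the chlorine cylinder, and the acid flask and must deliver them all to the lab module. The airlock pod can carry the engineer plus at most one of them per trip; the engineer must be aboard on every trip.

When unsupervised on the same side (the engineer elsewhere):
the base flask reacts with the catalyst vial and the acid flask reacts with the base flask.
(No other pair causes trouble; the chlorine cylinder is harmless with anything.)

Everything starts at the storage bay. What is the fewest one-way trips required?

Counting alone: the engineer can take at most 1 across per trip to the lab module, so moving all 4 needs at least 4 loaded trips out, with a return between consecutive ones — at least 7 crossings.
The safety rule pushes this higher. Following every safe sequence of crossings, the most of the 4 that can be at the lab module as the airlock pod arrives there on crossing 7 is 3 — never all 4.
So no plan with fewer than 9 crossings exists, and this one achieves 9:
1. Engineer goes to the lab module with the base flask.  [the storage bay: the acid flask, the catalyst vial, the chlorine cylinder | the lab module: the base flask]
2. Engineer goes back to the storage bay alone.  [the storage bay: the acid flask, the catalyst vial, the chlorine cylinder | the lab module: the base flask]
3. Engineer goes to the lab module with the catalyst vial.  [the storage bay: the acid flask, the chlorine cylinder | the lab module: the base flask, the catalyst vial]
4. Engineer goes back to the storage bay with the base flask.  [the storage bay: the acid flask, the base flask, the chlorine cylinder | the lab module: the catalyst vial]
5. Engineer goes to the lab module with the acid flask.  [the storage bay: the base flask, the chlorine cylinder | the lab module: the acid flask, the catalyst vial]
6. Engineer goes back to the storage bay alone.  [the storage bay: the base flask, the chlorine cylinder | the lab module: the acid flask, the catalyst vial]
7. Engineer goes to the lab module with the chlorine cylinder.  [the storage bay: the base flask | the lab module: the acid flask, the catalyst vial, the chlorine cylinder]
8. Engineer goes back to the storage bay alone.  [the storage bay: the base flask | the lab module: the acid flask, the catalyst vial, the chlorine cylinder]
9. Engineer goes to the lab module with the base flask.  [the storage bay: — | the lab module: the acid flask, the base flask, the catalyst vial, the chlorine cylinder]

9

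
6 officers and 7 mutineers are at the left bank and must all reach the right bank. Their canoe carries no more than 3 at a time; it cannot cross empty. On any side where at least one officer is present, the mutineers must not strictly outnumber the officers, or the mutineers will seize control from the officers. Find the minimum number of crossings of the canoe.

impossible

The mutineers already outnumber the officers at the left bank before anyone moves, so the starting position itself is disallowed.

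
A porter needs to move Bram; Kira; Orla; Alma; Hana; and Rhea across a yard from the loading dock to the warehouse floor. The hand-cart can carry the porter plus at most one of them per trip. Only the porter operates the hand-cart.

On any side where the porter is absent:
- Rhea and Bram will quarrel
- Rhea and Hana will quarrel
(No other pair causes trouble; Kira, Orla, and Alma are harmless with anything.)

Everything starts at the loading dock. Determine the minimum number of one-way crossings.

Counting alone: the porter can take at most 1 across per trip to the warehouse floor, so moving all 6 needs at least 6 loaded trips out, with a return between consecutive ones — at least 11 crossings.
The safety rule pushes this higher. Following every safe sequence of crossings, the most of the 6 that can be at the warehouse floor as the hand-cart arrives there on crossing 11 is 5 — never all 6.
So no plan with fewer than 13 crossings exists, and this one achieves 13:
1. Porter goes to the warehouse floor with Rhea.
2. Porter goes back to the loading dock alone.
3. Porter goes to the warehouse floor with Bram.
4. Porter goes back to the loading dock with Rhea.
5. Porter goes to the warehouse floor with Hana.
6. Porter goes back to the loading dock alone.
7. Porter goes to the warehouse floor with Kira.
8. Porter goes back to the loading dock alone.
9. Porter goes to the warehouse floor with Orla.
10. Porter goes back to the loading dock alone.
11. Porter goes to the warehouse floor with Alma.
12. Porter goes back to the loading dock alone.
13. Porter goes to the warehouse floor with Rhea.

13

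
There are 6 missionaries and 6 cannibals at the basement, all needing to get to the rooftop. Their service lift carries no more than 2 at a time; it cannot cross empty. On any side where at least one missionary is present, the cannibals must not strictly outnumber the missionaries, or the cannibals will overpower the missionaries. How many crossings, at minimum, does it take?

Following every safe sequence of crossings from the start, the most of the 12 that can be at the rooftop as the service lift arrives there on crossings 1, 3, 5, 7, 9 is 2, 3, 4, 5, 6 respectively; the best ever achieved is 6 of 12.
From crossing 11 on, no configuration arises that was not already reachable earlier: only 15 distinct safe configurations (who is on which side, and where the service lift is) can ever be reached, none of them has everyone across, and every continuation just revisits them. They are: 0 missionaries + 0 cannibals across (service lift back at the start); 0 missionaries + 1 cannibal across (service lift there); 0 missionaries + 1 cannibal across (service lift back at the start); 0 missionaries + 2 cannibals across (service lift there); 0 missionaries + 2 cannibals across (service lift back at the start); 0 missionaries + 3 cannibals across (service lift there); 0 missionaries + 3 cannibals across (service lift back at the start); 0 missionaries + 4 cannibals across (service lift there); 0 missionaries + 4 cannibals across (service lift back at the start); 0 missionaries + 5 cannibals across (service lift there); 0 missionaries + 5 cannibals across (service lift back at the start); 0 missionaries + 6 cannibals across (service lift there); 1 missionary + 1 cannibal across (service lift there); 1 missionary + 1 cannibal across (service lift back at the start); 2 missionaries + 2 cannibals across (service lift there). So no valid plan exists.

impossible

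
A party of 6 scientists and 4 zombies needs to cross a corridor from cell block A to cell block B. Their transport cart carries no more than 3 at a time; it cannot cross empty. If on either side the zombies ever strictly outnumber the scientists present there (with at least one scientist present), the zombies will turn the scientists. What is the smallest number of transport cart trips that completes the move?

9

Counting alone: each trip to cell block B takes at most 3 across and each return brings at least 1 back, so after t trips out (and t−1 returns) at most 3t − (t−1) of the 10 are across; that first reaches 10 at t = 5, so at least 9 crossings are needed.
The plan below uses exactly 9 crossings, so it is optimal:
1. 2 zombies → cell block B.  (cell block A: 6S 2Z; cell block B: 0S 2Z)
2. 1 zombie ← cell block A.  (cell block A: 6S 3Z; cell block B: 0S 1Z)
3. 3 zombies → cell block B.  (cell block A: 6S 0Z; cell block B: 0S 4Z)
4. 1 zombie ← cell block A.  (cell block A: 6S 1Z; cell block B: 0S 3Z)
5. 3 scientists → cell block B.  (cell block A: 3S 1Z; cell block B: 3S 3Z)
6. 1 zombie ← cell block A.  (cell block A: 3S 2Z; cell block B: 3S 2Z)
7. 1 scientist and 2 zombies → cell block B.  (cell block A: 2S 0Z; cell block B: 4S 4Z)
8. 1 zombie ← cell block A.  (cell block A: 2S 1Z; cell block B: 4S 3Z)
9. 2 scientists and 1 zombie → cell block B.  (cell block A: 0S 0Z; cell block B: 6S 4Z)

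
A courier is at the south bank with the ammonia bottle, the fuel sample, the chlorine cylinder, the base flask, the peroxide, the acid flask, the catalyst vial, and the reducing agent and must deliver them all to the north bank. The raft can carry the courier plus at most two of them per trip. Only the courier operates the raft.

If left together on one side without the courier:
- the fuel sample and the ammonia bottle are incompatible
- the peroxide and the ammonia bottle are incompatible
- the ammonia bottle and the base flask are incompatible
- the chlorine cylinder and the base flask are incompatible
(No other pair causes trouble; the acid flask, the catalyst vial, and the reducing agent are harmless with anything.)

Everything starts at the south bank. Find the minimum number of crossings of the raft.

Counting alone: the courier can take at most 2 across per trip to the north bank, so moving all 8 needs at least 4 loaded trips out, with a return between consecutive ones — at least 7 crossings.
The safety rule pushes this higher. Following every safe sequence of crossings, the most of the 8 that can be at the north bank as the raft arrives there on crossing 7 is 7 — never all 8.
So no plan with fewer than 9 crossings exists, and this one achieves 9:
1. Courier goes to the north bank with the ammonia bottle and the chlorine cylinder.
2. Courier goes back to the south bank alone.
3. Courier goes to the north bank with the acid flask.
4. Courier goes back to the south bank alone.
5. Courier goes to the north bank with the catalyst vial and the reducing agent.
6. Courier goes back to the south bank alone.
7. Courier goes to the north bank with the fuel sample and the peroxide.
8. Courier goes back to the south bank with the ammonia bottle.
9. Courier goes to the north bank with the ammonia bottle and the base flask.

9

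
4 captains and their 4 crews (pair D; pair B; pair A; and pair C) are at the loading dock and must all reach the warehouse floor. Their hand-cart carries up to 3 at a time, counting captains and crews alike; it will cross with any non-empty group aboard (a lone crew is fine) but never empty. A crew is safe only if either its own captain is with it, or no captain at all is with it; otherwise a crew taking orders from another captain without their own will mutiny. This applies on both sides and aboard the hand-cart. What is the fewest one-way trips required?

Counting alone: each trip to the warehouse floor takes at most 3 across and each return brings at least 1 back, so after t trips out (and t−1 returns) at most 3t − (t−1) of the 8 are across; that first reaches 8 at t = 4, so at least 7 crossings are needed.
The safety rule pushes this higher. Following every safe sequence of crossings, the most of the 8 that can be at the warehouse floor as the hand-cart arrives there on crossing 7 is 7 — never all 8.
So no plan with fewer than 9 crossings exists, and this one achieves 9:
1. captain D and crew D cross → the warehouse floor.
2. captain D crosses ← the loading dock.
3. captain B, captain D, and crew B cross → the warehouse floor.
4. captain D and crew D cross ← the loading dock.
5. captain A, captain C, and captain D cross → the warehouse floor.
6. crew B crosses ← the loading dock.
7. crew B and crew D cross → the warehouse floor.
8. crew D crosses ← the loading dock.
9. crew A, crew C, and crew D cross → the warehouse floor.

9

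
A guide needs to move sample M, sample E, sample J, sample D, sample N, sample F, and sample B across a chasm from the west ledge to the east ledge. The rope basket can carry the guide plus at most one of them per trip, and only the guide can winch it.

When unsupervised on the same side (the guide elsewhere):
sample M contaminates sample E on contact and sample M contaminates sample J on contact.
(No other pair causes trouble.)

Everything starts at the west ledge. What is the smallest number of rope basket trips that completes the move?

15

Counting alone: the guide can take at most 1 across per trip to the east ledge, so moving all 7 needs at least 7 loaded trips out, with a return between consecutive ones — at least 13 crossings.
The safety rule pushes this higher. Following every safe sequence of crossings, the most of the 7 that can be at the east ledge as the rope basket arrives there on crossing 13 is 6 — never all 7.
So no plan with fewer than 15 crossings exists, and this one achieves 15:
1. Guide goes to the east ledge with sample M.  [the west ledge: sample B, sample D, sample E, sample F, sample J, sample N | the east ledge: sample M]
2. Guide goes back to the west ledge alone.  [the west ledge: sample B, sample D, sample E, sample F, sample J, sample N | the east ledge: sample M]
3. Guide goes to the east ledge with sample E.  [the west ledge: sample B, sample D, sample F, sample J, sample N | the east ledge: sample E, sample M]
4. Guide goes back to the west ledge with sample M.  [the west ledge: sample B, sample D, sample F, sample J, sample M, sample N | the east ledge: sample E]
5. Guide goes to the east ledge with sample J.  [the west ledge: sample B, sample D, sample F, sample M, sample N | the east ledge: sample E, sample J]
6. Guide goes back to the west ledge alone.  [the west ledge: sample B, sample D, sample F, sample M, sample N | the east ledge: sample E, sample J]
7. Guide goes to the east ledge with sample D.  [the west ledge: sample B, sample F, sample M, sample N | the east ledge: sample D, sample E, sample J]
8. Guide goes back to the west ledge alone.  [the west ledge: sample B, sample F, sample M, sample N | the east ledge: sample D, sample E, sample J]
9. Guide goes to the east ledge with sample N.  [the west ledge: sample B, sample F, sample M | the east ledge: sample D, sample E, sample J, sample N]
10. Guide goes back to the west ledge alone.  [the west ledge: sample B, sample F, sample M | the east ledge: sample D, sample E, sample J, sample N]
11. Guide goes to the east ledge with sample F.  [the west ledge: sample B, sample M | the east ledge: sample D, sample E, sample F, sample J, sample N]
12. Guide goes back to the west ledge alone.  [the west ledge: sample B, sample M | the east ledge: sample D, sample E, sample F, sample J, sample N]
13. Guide goes to the east ledge with sample B.  [the west ledge: sample M | the east ledge: sample B, sample D, sample E, sample F, sample J, sample N]
14. Guide goes back to the west ledge alone.  [the west ledge: sample M | the east ledge: sample B, sample D, sample E, sample F, sample J, sample N]
15. Guide goes to the east ledge with sample M.  [the west ledge: — | the east ledge: sample B, sample D, sample E, sample F, sample J, sample M, sample N]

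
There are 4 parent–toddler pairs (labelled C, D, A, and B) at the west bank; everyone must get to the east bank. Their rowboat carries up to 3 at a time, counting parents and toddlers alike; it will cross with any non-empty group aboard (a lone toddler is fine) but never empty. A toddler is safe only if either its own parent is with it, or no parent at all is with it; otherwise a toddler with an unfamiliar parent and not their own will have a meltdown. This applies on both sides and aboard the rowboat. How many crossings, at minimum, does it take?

9

Counting alone: each trip to the east bank takes at most 3 across and each return brings at least 1 back, so after t trips out (and t−1 returns) at most 3t − (t−1) of the 8 are across; that first reaches 8 at t = 4, so at least 7 crossings are needed.
The safety rule pushes this higher. Following every safe sequence of crossings, the most of the 8 that can be at the east bank as the rowboat arrives there on crossing 7 is 7 — never all 8.
So no plan with fewer than 9 crossings exists, and this one achieves 9:
1. parent C and toddler C cross → the east bank.
2. parent C crosses ← the west bank.
3. parent C, parent D, and toddler D cross → the east bank.
4. parent C and toddler C cross ← the west bank.
5. parent A, parent B, and parent C cross → the east bank.
6. toddler D crosses ← the west bank.
7. toddler C and toddler D cross → the east bank.
8. toddler C crosses ← the west bank.
9. toddler A, toddler B, and toddler C cross → the east bank.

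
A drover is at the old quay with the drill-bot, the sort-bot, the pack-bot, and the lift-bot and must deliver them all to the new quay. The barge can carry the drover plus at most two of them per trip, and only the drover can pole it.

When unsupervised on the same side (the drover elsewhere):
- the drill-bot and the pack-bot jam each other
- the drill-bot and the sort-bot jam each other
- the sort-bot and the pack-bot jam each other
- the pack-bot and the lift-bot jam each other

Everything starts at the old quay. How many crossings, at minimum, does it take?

5

Counting alone: the drover can take at most 2 across per trip to the new quay, so moving all 4 needs at least 2 loaded trips out, with a return between consecutive ones — at least 3 crossings.
The safety rule pushes this higher. Following every safe sequence of crossings, the most of the 4 that can be at the new quay as the barge arrives there on crossing 3 is 3 — never all 4.
So no plan with fewer than 5 crossings exists, and this one achieves 5:
1. Drover goes to the new quay with the drill-bot and the pack-bot.  [the old quay: the lift-bot, the sort-bot | the new quay: the drill-bot, the pack-bot]
2. Drover goes back to the old quay with the drill-bot.  [the old quay: the drill-bot, the lift-bot, the sort-bot | the new quay: the pack-bot]
3. Drover goes to the new quay with the drill-bot and the lift-bot.  [the old quay: the sort-bot | the new quay: the drill-bot, the lift-bot, the pack-bot]
4. Drover goes back to the old quay with the pack-bot.  [the old quay: the pack-bot, the sort-bot | the new quay: the drill-bot, the lift-bot]
5. Drover goes to the new quay with the pack-bot and the sort-bot.  [the old quay: — | the new quay: the drill-bot, the lift-bot, the pack-bot, the sort-bot]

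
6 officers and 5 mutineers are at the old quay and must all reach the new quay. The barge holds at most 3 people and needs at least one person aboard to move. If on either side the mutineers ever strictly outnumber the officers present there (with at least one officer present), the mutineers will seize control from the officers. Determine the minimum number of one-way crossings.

Counting alone: each trip to the new quay takes at most 3 across and each return brings at least 1 back, so after t trips out (and t−1 returns) at most 3t − (t−1) of the 11 are across; that first reaches 11 at t = 5, so at least 9 crossings are needed.
The plan below uses exactly 9 crossings, so it is optimal:
1. 3 mutineers → the new quay.  (the old quay: 6O 2M; the new quay: 0O 3M)
2. 1 mutineer ← the old quay.  (the old quay: 6O 3M; the new quay: 0O 2M)
3. 3 officers → the new quay.  (the old quay: 3O 3M; the new quay: 3O 2M)
4. 1 officer ← the old quay.  (the old quay: 4O 3M; the new quay: 2O 2M)
5. 2 officers and 1 mutineer → the new quay.  (the old quay: 2O 2M; the new quay: 4O 3M)
6. 1 officer ← the old quay.  (the old quay: 3O 2M; the new quay: 3O 3M)
7. 2 officers and 1 mutineer → the new quay.  (the old quay: 1O 1M; the new quay: 5O 4M)
8. 1 officer ← the old quay.  (the old quay: 2O 1M; the new quay: 4O 4M)
9. 2 officers and 1 mutineer → the new quay.  (the old quay: 0O 0M; the new quay: 6O 5M)

9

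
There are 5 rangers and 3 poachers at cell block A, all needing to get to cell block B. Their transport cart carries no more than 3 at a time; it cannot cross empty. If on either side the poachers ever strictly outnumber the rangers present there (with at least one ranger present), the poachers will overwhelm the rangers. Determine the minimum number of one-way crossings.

7

Counting alone: each trip to cell block B takes at most 3 across and each return brings at least 1 back, so after t trips out (and t−1 returns) at most 3t − (t−1) of the 8 are across; that first reaches 8 at t = 4, so at least 7 crossings are needed.
The plan below uses exactly 7 crossings, so it is optimal:
1. 2 poachers → cell block B.  (cell block A: 5R 1P; cell block B: 0R 2P)
2. 1 poacher ← cell block A.  (cell block A: 5R 2P; cell block B: 0R 1P)
3. 2 rangers and 1 poacher → cell block B.  (cell block A: 3R 1P; cell block B: 2R 2P)
4. 1 poacher ← cell block A.  (cell block A: 3R 2P; cell block B: 2R 1P)
5. 1 ranger and 2 poachers → cell block B.  (cell block A: 2R 0P; cell block B: 3R 3P)
6. 1 poacher ← cell block A.  (cell block A: 2R 1P; cell block B: 3R 2P)
7. 2 rangers and 1 poacher → cell block B.  (cell block A: 0R 0P; cell block B: 5R 3P)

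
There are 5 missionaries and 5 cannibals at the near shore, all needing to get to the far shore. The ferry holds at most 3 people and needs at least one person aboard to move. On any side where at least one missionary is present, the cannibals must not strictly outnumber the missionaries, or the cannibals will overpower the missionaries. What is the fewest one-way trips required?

11

Counting alone: each trip to the far shore takes at most 3 across and each return brings at least 1 back, so after t trips out (and t−1 returns) at most 3t − (t−1) of the 10 are across; that first reaches 10 at t = 5, so at least 9 crossings are needed.
The safety rule pushes this higher. Following every safe sequence of crossings, the most of the 10 that can be at the far shore as the ferry arrives there on crossing 9 is 9 — never all 10.
So no plan with fewer than 11 crossings exists, and this one achieves 11:
1. 2 cannibals → the far shore.  (the near shore: 5M 3C; the far shore: 0M 2C)
2. 1 cannibal ← the near shore.  (the near shore: 5M 4C; the far shore: 0M 1C)
3. 3 cannibals → the far shore.  (the near shore: 5M 1C; the far shore: 0M 4C)
4. 1 cannibal ← the near shore.  (the near shore: 5M 2C; the far shore: 0M 3C)
5. 3 missionaries → the far shore.  (the near shore: 2M 2C; the far shore: 3M 3C)
6. 1 missionary and 1 cannibal ← the near shore.  (the near shore: 3M 3C; the far shore: 2M 2C)
7. 3 missionaries → the far shore.  (the near shore: 0M 3C; the far shore: 5M 2C)
8. 1 cannibal ← the near shore.  (the near shore: 0M 4C; the far shore: 5M 1C)
9. 2 cannibals → the far shore.  (the near shore: 0M 2C; the far shore: 5M 3C)
10. 1 cannibal ← the near shore.  (the near shore: 0M 3C; the far shore: 5M 2C)
11. 3 cannibals → the far shore.  (the near shore: 0M 0C; the far shore: 5M 5C)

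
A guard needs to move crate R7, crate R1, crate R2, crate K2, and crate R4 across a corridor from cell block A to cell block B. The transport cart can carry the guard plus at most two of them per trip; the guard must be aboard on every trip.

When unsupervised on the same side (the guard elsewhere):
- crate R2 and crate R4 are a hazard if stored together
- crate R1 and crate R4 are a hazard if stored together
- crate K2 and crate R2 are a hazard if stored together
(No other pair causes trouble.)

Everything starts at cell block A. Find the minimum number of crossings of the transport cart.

5

Counting alone: the guard can take at most 2 across per trip to cell block B, so moving all 5 needs at least 3 loaded trips out, with a return between consecutive ones — at least 5 crossings.
The plan below uses exactly 5 crossings, so it is optimal:
1. Guard goes to cell block B with crate R1 and crate R2.
2. Guard goes back to cell block A alone.
3. Guard goes to cell block B with crate R7.
4. Guard goes back to cell block A alone.
5. Guard goes to cell block B with crate K2 and crate R4.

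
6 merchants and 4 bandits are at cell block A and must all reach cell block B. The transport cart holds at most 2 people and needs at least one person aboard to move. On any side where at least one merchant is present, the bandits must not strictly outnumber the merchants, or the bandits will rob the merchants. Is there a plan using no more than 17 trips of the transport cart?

Yes — this plan uses 17 crossings (≤ 17):
1. 2 bandits → cell block B.  (cell block A: 6M 2B; cell block B: 0M 2B)
2. 1 bandit ← cell block A.  (cell block A: 6M 3B; cell block B: 0M 1B)
3. 2 bandits → cell block B.  (cell block A: 6M 1B; cell block B: 0M 3B)
4. 1 bandit ← cell block A.  (cell block A: 6M 2B; cell block B: 0M 2B)
5. 2 merchants → cell block B.  (cell block A: 4M 2B; cell block B: 2M 2B)
6. 1 bandit ← cell block A.  (cell block A: 4M 3B; cell block B: 2M 1B)
7. 1 merchant and 1 bandit → cell block B.  (cell block A: 3M 2B; cell block B: 3M 2B)
8. 1 bandit ← cell block A.  (cell block A: 3M 3B; cell block B: 3M 1B)
9. 2 bandits → cell block B.  (cell block A: 3M 1B; cell block B: 3M 3B)
10. 1 bandit ← cell block A.  (cell block A: 3M 2B; cell block B: 3M 2B)
11. 1 merchant and 1 bandit → cell block B.  (cell block A: 2M 1B; cell block B: 4M 3B)
12. 1 bandit ← cell block A.  (cell block A: 2M 2B; cell block B: 4M 2B)
13. 2 bandits → cell block B.  (cell block A: 2M 0B; cell block B: 4M 4B)
14. 1 bandit ← cell block A.  (cell block A: 2M 1B; cell block B: 4M 3B)
15. 1 merchant and 1 bandit → cell block B.  (cell block A: 1M 0B; cell block B: 5M 4B)
16. 1 bandit ← cell block A.  (cell block A: 1M 1B; cell block B: 5M 3B)
17. 1 merchant and 1 bandit → cell block B.  (cell block A: 0M 0B; cell block B: 6M 4B)

Yes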